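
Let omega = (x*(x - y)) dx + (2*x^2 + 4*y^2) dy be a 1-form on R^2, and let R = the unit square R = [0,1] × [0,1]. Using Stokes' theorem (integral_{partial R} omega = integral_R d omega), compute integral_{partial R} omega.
integral_(partial R) omega = 5/2

Stokes: integral_partial_R omega = integral_R d omega with d omega = (∂Q/∂x - ∂P/∂y) dx ∧ dy.
  ∂Q/∂x = 4*x
  ∂P/∂y = -x
  integrand = ∂Q/∂x - ∂P/∂y = 5*x.
Integrating over R: integral_0^1 integral_0^1 (5*x) dx dy = 5/2.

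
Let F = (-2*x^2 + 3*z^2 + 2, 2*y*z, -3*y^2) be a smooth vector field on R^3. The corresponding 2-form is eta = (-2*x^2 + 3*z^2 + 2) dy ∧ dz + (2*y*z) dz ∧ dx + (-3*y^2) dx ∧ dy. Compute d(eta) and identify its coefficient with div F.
d(eta) = (-4*x + 2*z) dx ∧ dy ∧ dz; div F = -4*x + 2*z

For a 2-form in R^3 of the form above, applying d gives a 3-form with coefficient ∂P/∂x + ∂Q/∂y + ∂R/∂z:
  ∂P/∂x = -4*x
  ∂Q/∂y = 2*z
  ∂R/∂z = 0
Sum = -4*x + 2*z, which is exactly div F.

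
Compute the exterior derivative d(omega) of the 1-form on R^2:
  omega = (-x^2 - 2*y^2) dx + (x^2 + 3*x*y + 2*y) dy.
d(omega) = (2*x + 7*y) dx ∧ dy

For a 1-form omega = sum_i f_i dx_i, the exterior derivative is
  d(omega) = sum_{i < j} (∂f_j/∂x_i - ∂f_i/∂x_j) dx_i ∧ dx_j.
  coefficient of dx ∧ dy: ∂f_2/∂x - ∂f_1/∂y = ∂(x^2 + 3*x*y + 2*y)/∂x - ∂(-x^2 - 2*y^2)/∂y = 2*x + 7*y
Assembling: d(omega) = (2*x + 7*y) dx ∧ dy.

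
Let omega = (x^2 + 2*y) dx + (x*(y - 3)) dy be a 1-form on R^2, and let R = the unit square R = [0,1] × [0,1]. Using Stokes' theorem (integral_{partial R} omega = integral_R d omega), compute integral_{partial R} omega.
integral_(partial R) omega = -9/2

Stokes: integral_partial_R omega = integral_R d omega with d omega = (∂Q/∂x - ∂P/∂y) dx ∧ dy.
  ∂Q/∂x = y - 3
  ∂P/∂y = 2
  integrand = ∂Q/∂x - ∂P/∂y = y - 5.
Integrating over R: integral_0^1 integral_0^1 (y - 5) dx dy = -9/2.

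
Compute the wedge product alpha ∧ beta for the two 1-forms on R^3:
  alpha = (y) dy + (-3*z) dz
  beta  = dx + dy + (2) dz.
alpha ∧ beta = (-y) dx ∧ dy + (2*y + 3*z) dy ∧ dz + (3*z) dx ∧ dz

Distribute the wedge, using dx_i ∧ dx_j = -dx_j ∧ dx_i and dx_i ∧ dx_i = 0. For each pair (i, j) with i < j, the coefficient of dx_i ∧ dx_j in alpha ∧ beta is (alpha_i * beta_j - alpha_j * beta_i). Collecting: alpha ∧ beta = (-y) dx ∧ dy + (2*y + 3*z) dy ∧ dz + (3*z) dx ∧ dz.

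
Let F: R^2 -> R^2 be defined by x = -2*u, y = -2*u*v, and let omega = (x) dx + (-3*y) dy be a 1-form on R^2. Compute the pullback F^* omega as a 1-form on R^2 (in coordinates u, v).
F^* omega = (4*u*(1 - 3*v^2)) du + (-12*u^2*v) dv

Using F^*(f dg) = (f ∘ F) d(g ∘ F), substitute each coordinate x_i by F_i(u, v) in f_i, and replace dx_i by d F_i = (∂F_i/∂u) du + (∂F_i/∂v) dv.
  For the x component: f_1(F) = -2*u; d F_1 = (-2) du + (0) dv
  For the y component: f_2(F) = 6*u*v; d F_2 = (-2*v) du + (-2*u) dv
Combining and collecting du, dv coefficients:
  coeff of du: 4*u*(1 - 3*v^2)
  coeff of dv: -12*u^2*v
F^* omega = (4*u*(1 - 3*v^2)) du + (-12*u^2*v) dv.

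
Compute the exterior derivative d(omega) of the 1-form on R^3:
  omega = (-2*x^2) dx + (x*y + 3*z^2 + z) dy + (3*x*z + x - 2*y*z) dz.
d(omega) = (y) dx ∧ dy + (3*z + 1) dx ∧ dz + (-8*z - 1) dy ∧ dz

For a 1-form omega = sum_i f_i dx_i, the exterior derivative is
  d(omega) = sum_{i < j} (∂f_j/∂x_i - ∂f_i/∂x_j) dx_i ∧ dx_j.
  coefficient of dx ∧ dy: ∂f_2/∂x - ∂f_1/∂y = ∂(x*y + 3*z^2 + z)/∂x - ∂(-2*x^2)/∂y = y
  coefficient of dx ∧ dz: ∂f_3/∂x - ∂f_1/∂z = ∂(3*x*z + x - 2*y*z)/∂x - ∂(-2*x^2)/∂z = 3*z + 1
  coefficient of dy ∧ dz: ∂f_3/∂y - ∂f_2/∂z = ∂(3*x*z + x - 2*y*z)/∂y - ∂(x*y + 3*z^2 + z)/∂z = -8*z - 1
Assembling: d(omega) = (y) dx ∧ dy + (3*z + 1) dx ∧ dz + (-8*z - 1) dy ∧ dz.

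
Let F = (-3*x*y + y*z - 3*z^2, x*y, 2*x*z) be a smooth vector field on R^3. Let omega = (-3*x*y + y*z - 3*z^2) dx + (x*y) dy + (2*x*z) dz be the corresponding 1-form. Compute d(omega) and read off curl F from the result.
d(omega) = (0) dy ∧ dz + (y - 8*z) dz ∧ dx + (3*x + y - z) dx ∧ dy; curl F = (0, y - 8*z, 3*x + y - z)

d omega = sum_{i<j} (∂f_j/∂x_i - ∂f_i/∂x_j) dx_i ∧ dx_j. Under the identification (dy ∧ dz, dz ∧ dx, dx ∧ dy) ↔ (e_x, e_y, e_z), the coefficients are exactly the components of curl F. Compute:
  ∂R/∂y - ∂Q/∂z = (0) - (0) = 0
  ∂P/∂z - ∂R/∂x = (y - 6*z) - (2*z) = y - 8*z
  ∂Q/∂x - ∂P/∂y = (y) - (-3*x + z) = 3*x + y - z.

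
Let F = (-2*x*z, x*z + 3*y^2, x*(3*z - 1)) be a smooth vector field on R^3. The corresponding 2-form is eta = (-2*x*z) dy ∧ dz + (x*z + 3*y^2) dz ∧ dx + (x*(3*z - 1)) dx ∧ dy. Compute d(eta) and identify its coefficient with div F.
d(eta) = (3*x + 6*y - 2*z) dx ∧ dy ∧ dz; div F = 3*x + 6*y - 2*z

For a 2-form in R^3 of the form above, applying d gives a 3-form with coefficient ∂P/∂x + ∂Q/∂y + ∂R/∂z:
  ∂P/∂x = -2*z
  ∂Q/∂y = 6*y
  ∂R/∂z = 3*x
Sum = 3*x + 6*y - 2*z, which is exactly div F.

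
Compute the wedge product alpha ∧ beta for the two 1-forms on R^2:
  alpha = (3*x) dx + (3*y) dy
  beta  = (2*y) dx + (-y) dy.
alpha ∧ beta = (-3*y*(x + 2*y)) dx ∧ dy

Distribute the wedge, using dx_i ∧ dx_j = -dx_j ∧ dx_i and dx_i ∧ dx_i = 0. For each pair (i, j) with i < j, the coefficient of dx_i ∧ dx_j in alpha ∧ beta is (alpha_i * beta_j - alpha_j * beta_i). Collecting: alpha ∧ beta = (-3*y*(x + 2*y)) dx ∧ dy.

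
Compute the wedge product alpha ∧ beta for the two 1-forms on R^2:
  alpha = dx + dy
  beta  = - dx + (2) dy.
alpha ∧ beta = (3) dx ∧ dy

Distribute the wedge, using dx_i ∧ dx_j = -dx_j ∧ dx_i and dx_i ∧ dx_i = 0. For each pair (i, j) with i < j, the coefficient of dx_i ∧ dx_j in alpha ∧ beta is (alpha_i * beta_j - alpha_j * beta_i). Collecting: alpha ∧ beta = (3) dx ∧ dy.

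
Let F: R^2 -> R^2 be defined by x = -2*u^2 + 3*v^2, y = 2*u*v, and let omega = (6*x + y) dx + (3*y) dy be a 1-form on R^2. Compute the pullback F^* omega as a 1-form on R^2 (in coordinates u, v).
F^* omega = (4*u*(12*u^2 - 2*u*v - 15*v^2)) du + (12*v*(-5*u^2 + u*v + 9*v^2)) dv

Using F^*(f dg) = (f ∘ F) d(g ∘ F), substitute each coordinate x_i by F_i(u, v) in f_i, and replace dx_i by d F_i = (∂F_i/∂u) du + (∂F_i/∂v) dv.
  For the x component: f_1(F) = -12*u^2 + 2*u*v + 18*v^2; d F_1 = (-4*u) du + (6*v) dv
  For the y component: f_2(F) = 6*u*v; d F_2 = (2*v) du + (2*u) dv
Combining and collecting du, dv coefficients:
  coeff of du: 4*u*(12*u^2 - 2*u*v - 15*v^2)
  coeff of dv: 12*v*(-5*u^2 + u*v + 9*v^2)
F^* omega = (4*u*(12*u^2 - 2*u*v - 15*v^2)) du + (12*v*(-5*u^2 + u*v + 9*v^2)) dv.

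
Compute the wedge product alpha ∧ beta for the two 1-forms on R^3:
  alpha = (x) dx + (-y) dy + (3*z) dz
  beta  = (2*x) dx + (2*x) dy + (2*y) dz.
alpha ∧ beta = (2*x*(x + y)) dx ∧ dy + (2*x*(y - 3*z)) dx ∧ dz + (-6*x*z - 2*y^2) dy ∧ dz

Distribute the wedge, using dx_i ∧ dx_j = -dx_j ∧ dx_i and dx_i ∧ dx_i = 0. For each pair (i, j) with i < j, the coefficient of dx_i ∧ dx_j in alpha ∧ beta is (alpha_i * beta_j - alpha_j * beta_i). Collecting: alpha ∧ beta = (2*x*(x + y)) dx ∧ dy + (2*x*(y - 3*z)) dx ∧ dz + (-6*x*z - 2*y^2) dy ∧ dz.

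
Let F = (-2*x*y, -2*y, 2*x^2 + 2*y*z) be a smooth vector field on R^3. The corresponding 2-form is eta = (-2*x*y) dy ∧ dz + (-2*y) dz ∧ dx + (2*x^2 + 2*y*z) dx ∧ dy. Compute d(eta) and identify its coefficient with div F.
d(eta) = (-2) dx ∧ dy ∧ dz; div F = -2

For a 2-form in R^3 of the form above, applying d gives a 3-form with coefficient ∂P/∂x + ∂Q/∂y + ∂R/∂z:
  ∂P/∂x = -2*y
  ∂Q/∂y = -2
  ∂R/∂z = 2*y
Sum = -2, which is exactly div F.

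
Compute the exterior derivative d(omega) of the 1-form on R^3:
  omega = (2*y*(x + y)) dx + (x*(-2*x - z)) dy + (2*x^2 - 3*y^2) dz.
d(omega) = (-6*x - 4*y - z) dx ∧ dy + (4*x) dx ∧ dz + (x - 6*y) dy ∧ dz

For a 1-form omega = sum_i f_i dx_i, the exterior derivative is
  d(omega) = sum_{i < j} (∂f_j/∂x_i - ∂f_i/∂x_j) dx_i ∧ dx_j.
  coefficient of dx ∧ dy: ∂f_2/∂x - ∂f_1/∂y = ∂(x*(-2*x - z))/∂x - ∂(2*y*(x + y))/∂y = -6*x - 4*y - z
  coefficient of dx ∧ dz: ∂f_3/∂x - ∂f_1/∂z = ∂(2*x^2 - 3*y^2)/∂x - ∂(2*y*(x + y))/∂z = 4*x
  coefficient of dy ∧ dz: ∂f_3/∂y - ∂f_2/∂z = ∂(2*x^2 - 3*y^2)/∂y - ∂(x*(-2*x - z))/∂z = x - 6*y
Assembling: d(omega) = (-6*x - 4*y - z) dx ∧ dy + (4*x) dx ∧ dz + (x - 6*y) dy ∧ dz.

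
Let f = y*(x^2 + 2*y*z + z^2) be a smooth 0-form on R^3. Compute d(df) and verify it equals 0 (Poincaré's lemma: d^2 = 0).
d(df) = 0

Step 1: df = sum_i (∂f/∂x_i) dx_i = (2*x*y) dx + (x^2 + 4*y*z + z^2) dy + (2*y*(y + z)) dz.
Step 2: Apply d again. Using the 1-form formula, the coefficient of dx ∧ dy in d(df) is ∂^2 f/∂x ∂y - ∂^2 f/∂y ∂x = (2*x) - (2*x) = 0 (equality of mixed partials for smooth f).
Similarly for dx ∧ dz and dy ∧ dz — all coefficients vanish. So d(df) = 0.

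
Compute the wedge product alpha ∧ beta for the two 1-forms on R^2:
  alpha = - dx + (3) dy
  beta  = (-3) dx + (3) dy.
alpha ∧ beta = (6) dx ∧ dy

Distribute the wedge, using dx_i ∧ dx_j = -dx_j ∧ dx_i and dx_i ∧ dx_i = 0. For each pair (i, j) with i < j, the coefficient of dx_i ∧ dx_j in alpha ∧ beta is (alpha_i * beta_j - alpha_j * beta_i). Collecting: alpha ∧ beta = (6) dx ∧ dy.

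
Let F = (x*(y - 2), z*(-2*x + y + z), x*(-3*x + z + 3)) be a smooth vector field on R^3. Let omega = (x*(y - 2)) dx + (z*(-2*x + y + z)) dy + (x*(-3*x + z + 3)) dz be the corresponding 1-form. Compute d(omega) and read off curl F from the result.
d(omega) = (2*x - y - 2*z) dy ∧ dz + (6*x - z - 3) dz ∧ dx + (-x - 2*z) dx ∧ dy; curl F = (2*x - y - 2*z, 6*x - z - 3, -x - 2*z)

d omega = sum_{i<j} (∂f_j/∂x_i - ∂f_i/∂x_j) dx_i ∧ dx_j. Under the identification (dy ∧ dz, dz ∧ dx, dx ∧ dy) ↔ (e_x, e_y, e_z), the coefficients are exactly the components of curl F. Compute:
  ∂R/∂y - ∂Q/∂z = (0) - (-2*x + y + 2*z) = 2*x - y - 2*z
  ∂P/∂z - ∂R/∂x = (0) - (-6*x + z + 3) = 6*x - z - 3
  ∂Q/∂x - ∂P/∂y = (-2*z) - (x) = -x - 2*z.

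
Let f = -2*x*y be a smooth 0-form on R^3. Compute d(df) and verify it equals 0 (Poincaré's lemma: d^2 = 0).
d(df) = 0

Step 1: df = sum_i (∂f/∂x_i) dx_i = (-2*y) dx + (-2*x) dy + (0) dz.
Step 2: Apply d again. Using the 1-form formula, the coefficient of dx ∧ dy in d(df) is ∂^2 f/∂x ∂y - ∂^2 f/∂y ∂x = (-2) - (-2) = 0 (equality of mixed partials for smooth f).
Similarly for dx ∧ dz and dy ∧ dz — all coefficients vanish. So d(df) = 0.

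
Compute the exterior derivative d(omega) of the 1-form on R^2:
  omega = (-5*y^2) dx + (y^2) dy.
d(omega) = (10*y) dx ∧ dy

For a 1-form omega = sum_i f_i dx_i, the exterior derivative is
  d(omega) = sum_{i < j} (∂f_j/∂x_i - ∂f_i/∂x_j) dx_i ∧ dx_j.
  coefficient of dx ∧ dy: ∂f_2/∂x - ∂f_1/∂y = ∂(y^2)/∂x - ∂(-5*y^2)/∂y = 10*y
Assembling: d(omega) = (10*y) dx ∧ dy.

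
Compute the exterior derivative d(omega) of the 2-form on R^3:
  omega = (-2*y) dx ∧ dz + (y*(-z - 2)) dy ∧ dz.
d(omega) = (2) dx ∧ dy ∧ dz

For a 2-form omega = sum_{i<j} g_{ij} dx_i ∧ dx_j, the exterior derivative is
  d(omega) = sum_{i<j} d(g_{ij}) ∧ dx_i ∧ dx_j = sum_{i<j, k} (∂g_{ij}/∂x_k) dx_k ∧ dx_i ∧ dx_j.
Expand each term, using dx_k ∧ dx_i ∧ dx_j = sgn(permutation) dx_{(a)} ∧ dx_{(b)} ∧ dx_{(c)} with (a < b < c) sorted:
  d(-2*y) includes (∂/∂y)(-2*y) dy = (-2) dy, which multiplied by dx ∧ dz gives (2) dx ∧ dy ∧ dz
Collecting like 3-forms: d(omega) = (2) dx ∧ dy ∧ dz.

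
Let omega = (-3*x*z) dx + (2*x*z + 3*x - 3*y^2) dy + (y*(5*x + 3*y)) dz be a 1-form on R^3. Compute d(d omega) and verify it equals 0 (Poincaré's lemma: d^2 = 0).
d(d omega) = 0

Step 1: d omega = sum_{i<j} (∂f_j/∂x_i - ∂f_i/∂x_j) dx_i ∧ dx_j:
  coeff of dx ∧ dy: 2*z + 3
  coeff of dx ∧ dz: 3*x + 5*y
  coeff of dy ∧ dz: 3*x + 6*y
Step 2: Apply d again to each 2-form coefficient. The only possible 3-form in R^3 is dx ∧ dy ∧ dz, with coefficient
  ∂(coeff of dy∧dz)/∂x - ∂(coeff of dx∧dz)/∂y + ∂(coeff of dx∧dy)/∂z
  = ∂/∂x (3*x + 6*y) - ∂/∂y (3*x + 5*y) + ∂/∂z (2*z + 3).
Each of these terms simplifies to sums of mixed partials that cancel in pairs. The result is 0 (by equality of mixed partials for smooth functions — Schwarz / Clairaut).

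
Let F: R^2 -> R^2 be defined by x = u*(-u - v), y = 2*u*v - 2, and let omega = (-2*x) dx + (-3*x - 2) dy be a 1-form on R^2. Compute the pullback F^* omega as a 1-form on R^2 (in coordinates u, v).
F^* omega = (-4*u^3 + 4*u*v^2 - 4*v) du + (4*u*(u^2 + u*v - 1)) dv

Using F^*(f dg) = (f ∘ F) d(g ∘ F), substitute each coordinate x_i by F_i(u, v) in f_i, and replace dx_i by d F_i = (∂F_i/∂u) du + (∂F_i/∂v) dv.
  For the x component: f_1(F) = 2*u*(u + v); d F_1 = (-2*u - v) du + (-u) dv
  For the y component: f_2(F) = 3*u^2 + 3*u*v - 2; d F_2 = (2*v) du + (2*u) dv
Combining and collecting du, dv coefficients:
  coeff of du: -4*u^3 + 4*u*v^2 - 4*v
  coeff of dv: 4*u*(u^2 + u*v - 1)
F^* omega = (-4*u^3 + 4*u*v^2 - 4*v) du + (4*u*(u^2 + u*v - 1)) dv.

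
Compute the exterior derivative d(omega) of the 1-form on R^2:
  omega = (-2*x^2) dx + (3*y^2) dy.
d(omega) = 0

For a 1-form omega = sum_i f_i dx_i, the exterior derivative is
  d(omega) = sum_{i < j} (∂f_j/∂x_i - ∂f_i/∂x_j) dx_i ∧ dx_j.

Assembling: d(omega) = 0.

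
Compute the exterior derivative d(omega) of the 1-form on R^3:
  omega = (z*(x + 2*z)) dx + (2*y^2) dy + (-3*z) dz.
d(omega) = (-x - 4*z) dx ∧ dz

For a 1-form omega = sum_i f_i dx_i, the exterior derivative is
  d(omega) = sum_{i < j} (∂f_j/∂x_i - ∂f_i/∂x_j) dx_i ∧ dx_j.
  coefficient of dx ∧ dz: ∂f_3/∂x - ∂f_1/∂z = ∂(-3*z)/∂x - ∂(z*(x + 2*z))/∂z = -x - 4*z
Assembling: d(omega) = (-x - 4*z) dx ∧ dz.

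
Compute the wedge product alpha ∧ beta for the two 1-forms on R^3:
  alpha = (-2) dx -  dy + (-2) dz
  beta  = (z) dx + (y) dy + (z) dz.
alpha ∧ beta = (-2*y + z) dx ∧ dy + (2*y - z) dy ∧ dz

Distribute the wedge, using dx_i ∧ dx_j = -dx_j ∧ dx_i and dx_i ∧ dx_i = 0. For each pair (i, j) with i < j, the coefficient of dx_i ∧ dx_j in alpha ∧ beta is (alpha_i * beta_j - alpha_j * beta_i). Collecting: alpha ∧ beta = (-2*y + z) dx ∧ dy + (2*y - z) dy ∧ dz.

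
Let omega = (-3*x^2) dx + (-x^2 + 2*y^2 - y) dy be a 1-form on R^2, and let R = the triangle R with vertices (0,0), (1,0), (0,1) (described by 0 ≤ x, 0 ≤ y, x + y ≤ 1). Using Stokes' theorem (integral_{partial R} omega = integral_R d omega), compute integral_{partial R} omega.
integral_(partial R) omega = -1/3

Stokes: integral_partial_R omega = integral_R d omega with d omega = (∂Q/∂x - ∂P/∂y) dx ∧ dy.
  ∂Q/∂x = -2*x
  ∂P/∂y = 0
  integrand = ∂Q/∂x - ∂P/∂y = -2*x.
Integrating over R: integral_0^1 integral_0^{1-x} (-2*x) dy dx = -1/3.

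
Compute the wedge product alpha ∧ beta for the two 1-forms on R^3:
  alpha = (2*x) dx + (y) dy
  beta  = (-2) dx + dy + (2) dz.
alpha ∧ beta = (2*x + 2*y) dx ∧ dy + (4*x) dx ∧ dz + (2*y) dy ∧ dz

Distribute the wedge, using dx_i ∧ dx_j = -dx_j ∧ dx_i and dx_i ∧ dx_i = 0. For each pair (i, j) with i < j, the coefficient of dx_i ∧ dx_j in alpha ∧ beta is (alpha_i * beta_j - alpha_j * beta_i). Collecting: alpha ∧ beta = (2*x + 2*y) dx ∧ dy + (4*x) dx ∧ dz + (2*y) dy ∧ dz.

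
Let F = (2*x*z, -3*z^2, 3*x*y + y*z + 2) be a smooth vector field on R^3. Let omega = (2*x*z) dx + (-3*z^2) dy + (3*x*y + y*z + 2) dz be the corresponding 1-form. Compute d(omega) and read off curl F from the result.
d(omega) = (3*x + 7*z) dy ∧ dz + (2*x - 3*y) dz ∧ dx + (0) dx ∧ dy; curl F = (3*x + 7*z, 2*x - 3*y, 0)

d omega = sum_{i<j} (∂f_j/∂x_i - ∂f_i/∂x_j) dx_i ∧ dx_j. Under the identification (dy ∧ dz, dz ∧ dx, dx ∧ dy) ↔ (e_x, e_y, e_z), the coefficients are exactly the components of curl F. Compute:
  ∂R/∂y - ∂Q/∂z = (3*x + z) - (-6*z) = 3*x + 7*z
  ∂P/∂z - ∂R/∂x = (2*x) - (3*y) = 2*x - 3*y
  ∂Q/∂x - ∂P/∂y = (0) - (0) = 0.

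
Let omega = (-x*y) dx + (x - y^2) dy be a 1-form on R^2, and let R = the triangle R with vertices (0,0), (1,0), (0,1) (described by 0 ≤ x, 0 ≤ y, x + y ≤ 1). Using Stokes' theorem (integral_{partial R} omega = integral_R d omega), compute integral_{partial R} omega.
integral_(partial R) omega = 2/3

Stokes: integral_partial_R omega = integral_R d omega with d omega = (∂Q/∂x - ∂P/∂y) dx ∧ dy.
  ∂Q/∂x = 1
  ∂P/∂y = -x
  integrand = ∂Q/∂x - ∂P/∂y = x + 1.
Integrating over R: integral_0^1 integral_0^{1-x} (x + 1) dy dx = 2/3.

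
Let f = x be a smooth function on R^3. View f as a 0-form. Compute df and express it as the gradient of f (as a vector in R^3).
df = (1) dx + (0) dy + (0) dz; grad f = (1, 0, 0)

For a 0-form f, d f = (∂f/∂x) dx + (∂f/∂y) dy + (∂f/∂z) dz. The components of the vector representation are exactly the entries of grad f in Cartesian coordinates:
  ∂f/∂x = 1
  ∂f/∂y = 0
  ∂f/∂z = 0.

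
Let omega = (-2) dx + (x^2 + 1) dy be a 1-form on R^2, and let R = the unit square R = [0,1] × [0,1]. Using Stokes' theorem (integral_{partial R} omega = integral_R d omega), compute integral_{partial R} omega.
integral_(partial R) omega = 1

Stokes: integral_partial_R omega = integral_R d omega with d omega = (∂Q/∂x - ∂P/∂y) dx ∧ dy.
  ∂Q/∂x = 2*x
  ∂P/∂y = 0
  integrand = ∂Q/∂x - ∂P/∂y = 2*x.
Integrating over R: integral_0^1 integral_0^1 (2*x) dx dy = 1.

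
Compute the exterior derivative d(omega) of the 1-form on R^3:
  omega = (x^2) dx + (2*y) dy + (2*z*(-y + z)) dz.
d(omega) = (-2*z) dy ∧ dz

For a 1-form omega = sum_i f_i dx_i, the exterior derivative is
  d(omega) = sum_{i < j} (∂f_j/∂x_i - ∂f_i/∂x_j) dx_i ∧ dx_j.
  coefficient of dy ∧ dz: ∂f_3/∂y - ∂f_2/∂z = ∂(2*z*(-y + z))/∂y - ∂(2*y)/∂z = -2*z
Assembling: d(omega) = (-2*z) dy ∧ dz.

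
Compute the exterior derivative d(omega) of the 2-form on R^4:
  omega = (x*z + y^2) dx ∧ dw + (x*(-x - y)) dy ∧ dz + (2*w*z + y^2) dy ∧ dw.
d(omega) = (-2*y) dx ∧ dy ∧ dw + (-x) dx ∧ dz ∧ dw + (-2*x - y) dx ∧ dy ∧ dz + (-2*w) dy ∧ dz ∧ dw

For a 2-form omega = sum_{i<j} g_{ij} dx_i ∧ dx_j, the exterior derivative is
  d(omega) = sum_{i<j} d(g_{ij}) ∧ dx_i ∧ dx_j = sum_{i<j, k} (∂g_{ij}/∂x_k) dx_k ∧ dx_i ∧ dx_j.
Expand each term, using dx_k ∧ dx_i ∧ dx_j = sgn(permutation) dx_{(a)} ∧ dx_{(b)} ∧ dx_{(c)} with (a < b < c) sorted:
  d(x*z + y^2) includes (∂/∂y)(x*z + y^2) dy = (2*y) dy, which multiplied by dx ∧ dw gives (-2*y) dx ∧ dy ∧ dw
  d(x*z + y^2) includes (∂/∂z)(x*z + y^2) dz = (x) dz, which multiplied by dx ∧ dw gives (-x) dx ∧ dz ∧ dw
  d(x*(-x - y)) includes (∂/∂x)(x*(-x - y)) dx = (-2*x - y) dx, which multiplied by dy ∧ dz gives (-2*x - y) dx ∧ dy ∧ dz
  d(2*w*z + y^2) includes (∂/∂z)(2*w*z + y^2) dz = (2*w) dz, which multiplied by dy ∧ dw gives (-2*w) dy ∧ dz ∧ dw
Collecting like 3-forms: d(omega) = (-2*y) dx ∧ dy ∧ dw + (-x) dx ∧ dz ∧ dw + (-2*x - y) dx ∧ dy ∧ dz + (-2*w) dy ∧ dz ∧ dw.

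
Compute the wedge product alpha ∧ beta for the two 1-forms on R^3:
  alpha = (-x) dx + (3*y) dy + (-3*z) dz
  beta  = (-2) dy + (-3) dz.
alpha ∧ beta = (2*x) dx ∧ dy + (3*x) dx ∧ dz + (-9*y - 6*z) dy ∧ dz

Distribute the wedge, using dx_i ∧ dx_j = -dx_j ∧ dx_i and dx_i ∧ dx_i = 0. For each pair (i, j) with i < j, the coefficient of dx_i ∧ dx_j in alpha ∧ beta is (alpha_i * beta_j - alpha_j * beta_i). Collecting: alpha ∧ beta = (2*x) dx ∧ dy + (3*x) dx ∧ dz + (-9*y - 6*z) dy ∧ dz.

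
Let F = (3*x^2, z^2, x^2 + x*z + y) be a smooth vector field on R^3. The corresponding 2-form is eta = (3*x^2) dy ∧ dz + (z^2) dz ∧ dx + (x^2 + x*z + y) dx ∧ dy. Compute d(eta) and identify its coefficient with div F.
d(eta) = (7*x) dx ∧ dy ∧ dz; div F = 7*x

For a 2-form in R^3 of the form above, applying d gives a 3-form with coefficient ∂P/∂x + ∂Q/∂y + ∂R/∂z:
  ∂P/∂x = 6*x
  ∂Q/∂y = 0
  ∂R/∂z = x
Sum = 7*x, which is exactly div F.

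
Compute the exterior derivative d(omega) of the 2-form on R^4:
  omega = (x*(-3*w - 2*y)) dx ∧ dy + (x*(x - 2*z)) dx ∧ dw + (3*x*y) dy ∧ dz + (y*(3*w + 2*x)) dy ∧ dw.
d(omega) = (-3*x + 2*y) dx ∧ dy ∧ dw + (2*x) dx ∧ dz ∧ dw + (3*y) dx ∧ dy ∧ dz

For a 2-form omega = sum_{i<j} g_{ij} dx_i ∧ dx_j, the exterior derivative is
  d(omega) = sum_{i<j} d(g_{ij}) ∧ dx_i ∧ dx_j = sum_{i<j, k} (∂g_{ij}/∂x_k) dx_k ∧ dx_i ∧ dx_j.
Expand each term, using dx_k ∧ dx_i ∧ dx_j = sgn(permutation) dx_{(a)} ∧ dx_{(b)} ∧ dx_{(c)} with (a < b < c) sorted:
  d(x*(-3*w - 2*y)) includes (∂/∂w)(x*(-3*w - 2*y)) dw = (-3*x) dw, which multiplied by dx ∧ dy gives (-3*x) dx ∧ dy ∧ dw
  d(x*(x - 2*z)) includes (∂/∂z)(x*(x - 2*z)) dz = (-2*x) dz, which multiplied by dx ∧ dw gives (2*x) dx ∧ dz ∧ dw
  d(3*x*y) includes (∂/∂x)(3*x*y) dx = (3*y) dx, which multiplied by dy ∧ dz gives (3*y) dx ∧ dy ∧ dz
  d(y*(3*w + 2*x)) includes (∂/∂x)(y*(3*w + 2*x)) dx = (2*y) dx, which multiplied by dy ∧ dw gives (2*y) dx ∧ dy ∧ dw
Collecting like 3-forms: d(omega) = (-3*x + 2*y) dx ∧ dy ∧ dw + (2*x) dx ∧ dz ∧ dw + (3*y) dx ∧ dy ∧ dz.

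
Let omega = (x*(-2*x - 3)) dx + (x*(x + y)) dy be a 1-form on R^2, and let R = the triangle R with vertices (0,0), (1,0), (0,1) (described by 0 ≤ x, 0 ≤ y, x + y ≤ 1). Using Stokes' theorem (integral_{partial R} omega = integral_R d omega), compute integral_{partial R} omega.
integral_(partial R) omega = 1/2

Stokes: integral_partial_R omega = integral_R d omega with d omega = (∂Q/∂x - ∂P/∂y) dx ∧ dy.
  ∂Q/∂x = 2*x + y
  ∂P/∂y = 0
  integrand = ∂Q/∂x - ∂P/∂y = 2*x + y.
Integrating over R: integral_0^1 integral_0^{1-x} (2*x + y) dy dx = 1/2.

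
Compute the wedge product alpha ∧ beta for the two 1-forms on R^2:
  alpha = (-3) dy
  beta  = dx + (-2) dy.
alpha ∧ beta = (3) dx ∧ dy

Distribute the wedge, using dx_i ∧ dx_j = -dx_j ∧ dx_i and dx_i ∧ dx_i = 0. For each pair (i, j) with i < j, the coefficient of dx_i ∧ dx_j in alpha ∧ beta is (alpha_i * beta_j - alpha_j * beta_i). Collecting: alpha ∧ beta = (3) dx ∧ dy.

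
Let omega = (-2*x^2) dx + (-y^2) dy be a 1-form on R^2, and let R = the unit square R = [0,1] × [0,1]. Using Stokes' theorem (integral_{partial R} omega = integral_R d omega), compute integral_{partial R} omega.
integral_(partial R) omega = 0

Stokes: integral_partial_R omega = integral_R d omega with d omega = (∂Q/∂x - ∂P/∂y) dx ∧ dy.
  ∂Q/∂x = 0
  ∂P/∂y = 0
  integrand = ∂Q/∂x - ∂P/∂y = 0.
Integrating over R: integral_0^1 integral_0^1 (0) dx dy = 0.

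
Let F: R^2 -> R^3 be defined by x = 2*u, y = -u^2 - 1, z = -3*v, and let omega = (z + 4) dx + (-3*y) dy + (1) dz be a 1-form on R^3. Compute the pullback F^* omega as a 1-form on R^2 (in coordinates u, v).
F^* omega = (-6*u^3 - 6*u - 6*v + 8) du + (-3) dv

Using F^*(f dg) = (f ∘ F) d(g ∘ F), substitute each coordinate x_i by F_i(u, v) in f_i, and replace dx_i by d F_i = (∂F_i/∂u) du + (∂F_i/∂v) dv.
  For the x component: f_1(F) = 4 - 3*v; d F_1 = (2) du + (0) dv
  For the y component: f_2(F) = 3*u^2 + 3; d F_2 = (-2*u) du + (0) dv
  For the z component: f_3(F) = 1; d F_3 = (0) du + (-3) dv
Combining and collecting du, dv coefficients:
  coeff of du: -6*u^3 - 6*u - 6*v + 8
  coeff of dv: -3
F^* omega = (-6*u^3 - 6*u - 6*v + 8) du + (-3) dv.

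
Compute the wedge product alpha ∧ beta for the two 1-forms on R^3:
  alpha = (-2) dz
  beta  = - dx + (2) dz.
alpha ∧ beta = (-2) dx ∧ dz

Distribute the wedge, using dx_i ∧ dx_j = -dx_j ∧ dx_i and dx_i ∧ dx_i = 0. For each pair (i, j) with i < j, the coefficient of dx_i ∧ dx_j in alpha ∧ beta is (alpha_i * beta_j - alpha_j * beta_i). Collecting: alpha ∧ beta = (-2) dx ∧ dz.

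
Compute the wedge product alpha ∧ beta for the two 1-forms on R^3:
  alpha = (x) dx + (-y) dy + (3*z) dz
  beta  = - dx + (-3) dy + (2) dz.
alpha ∧ beta = (-3*x - y) dx ∧ dy + (2*x + 3*z) dx ∧ dz + (-2*y + 9*z) dy ∧ dz

Distribute the wedge, using dx_i ∧ dx_j = -dx_j ∧ dx_i and dx_i ∧ dx_i = 0. For each pair (i, j) with i < j, the coefficient of dx_i ∧ dx_j in alpha ∧ beta is (alpha_i * beta_j - alpha_j * beta_i). Collecting: alpha ∧ beta = (-3*x - y) dx ∧ dy + (2*x + 3*z) dx ∧ dz + (-2*y + 9*z) dy ∧ dz.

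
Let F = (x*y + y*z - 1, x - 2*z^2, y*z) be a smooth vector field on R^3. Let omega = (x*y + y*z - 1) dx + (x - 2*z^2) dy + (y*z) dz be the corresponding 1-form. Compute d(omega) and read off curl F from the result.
d(omega) = (5*z) dy ∧ dz + (y) dz ∧ dx + (-x - z + 1) dx ∧ dy; curl F = (5*z, y, -x - z + 1)

d omega = sum_{i<j} (∂f_j/∂x_i - ∂f_i/∂x_j) dx_i ∧ dx_j. Under the identification (dy ∧ dz, dz ∧ dx, dx ∧ dy) ↔ (e_x, e_y, e_z), the coefficients are exactly the components of curl F. Compute:
  ∂R/∂y - ∂Q/∂z = (z) - (-4*z) = 5*z
  ∂P/∂z - ∂R/∂x = (y) - (0) = y
  ∂Q/∂x - ∂P/∂y = (1) - (x + z) = -x - z + 1.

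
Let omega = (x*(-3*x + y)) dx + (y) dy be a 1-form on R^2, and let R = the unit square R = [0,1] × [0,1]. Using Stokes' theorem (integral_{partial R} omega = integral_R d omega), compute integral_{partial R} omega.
integral_(partial R) omega = -1/2

Stokes: integral_partial_R omega = integral_R d omega with d omega = (∂Q/∂x - ∂P/∂y) dx ∧ dy.
  ∂Q/∂x = 0
  ∂P/∂y = x
  integrand = ∂Q/∂x - ∂P/∂y = -x.
Integrating over R: integral_0^1 integral_0^1 (-x) dx dy = -1/2.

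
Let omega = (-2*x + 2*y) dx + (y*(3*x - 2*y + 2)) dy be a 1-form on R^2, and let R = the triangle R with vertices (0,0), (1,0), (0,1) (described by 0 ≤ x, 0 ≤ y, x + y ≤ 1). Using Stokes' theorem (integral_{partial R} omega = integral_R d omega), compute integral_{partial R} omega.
integral_(partial R) omega = -1/2

Stokes: integral_partial_R omega = integral_R d omega with d omega = (∂Q/∂x - ∂P/∂y) dx ∧ dy.
  ∂Q/∂x = 3*y
  ∂P/∂y = 2
  integrand = ∂Q/∂x - ∂P/∂y = 3*y - 2.
Integrating over R: integral_0^1 integral_0^{1-x} (3*y - 2) dy dx = -1/2.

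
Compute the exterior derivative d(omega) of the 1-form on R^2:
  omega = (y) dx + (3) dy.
d(omega) = (-1) dx ∧ dy

For a 1-form omega = sum_i f_i dx_i, the exterior derivative is
  d(omega) = sum_{i < j} (∂f_j/∂x_i - ∂f_i/∂x_j) dx_i ∧ dx_j.
  coefficient of dx ∧ dy: ∂f_2/∂x - ∂f_1/∂y = ∂(3)/∂x - ∂(y)/∂y = -1
Assembling: d(omega) = (-1) dx ∧ dy.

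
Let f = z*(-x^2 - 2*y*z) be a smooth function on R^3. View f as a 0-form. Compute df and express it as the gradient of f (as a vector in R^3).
df = (-2*x*z) dx + (-2*z^2) dy + (-x^2 - 4*y*z) dz; grad f = (-2*x*z, -2*z^2, -x^2 - 4*y*z)

For a 0-form f, d f = (∂f/∂x) dx + (∂f/∂y) dy + (∂f/∂z) dz. The components of the vector representation are exactly the entries of grad f in Cartesian coordinates:
  ∂f/∂x = -2*x*z
  ∂f/∂y = -2*z^2
  ∂f/∂z = -x^2 - 4*y*z.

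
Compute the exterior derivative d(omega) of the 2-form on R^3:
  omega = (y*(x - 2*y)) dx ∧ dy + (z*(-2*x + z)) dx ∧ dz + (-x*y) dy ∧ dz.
d(omega) = (-y) dx ∧ dy ∧ dz

For a 2-form omega = sum_{i<j} g_{ij} dx_i ∧ dx_j, the exterior derivative is
  d(omega) = sum_{i<j} d(g_{ij}) ∧ dx_i ∧ dx_j = sum_{i<j, k} (∂g_{ij}/∂x_k) dx_k ∧ dx_i ∧ dx_j.
Expand each term, using dx_k ∧ dx_i ∧ dx_j = sgn(permutation) dx_{(a)} ∧ dx_{(b)} ∧ dx_{(c)} with (a < b < c) sorted:
  d(-x*y) includes (∂/∂x)(-x*y) dx = (-y) dx, which multiplied by dy ∧ dz gives (-y) dx ∧ dy ∧ dz
Collecting like 3-forms: d(omega) = (-y) dx ∧ dy ∧ dz.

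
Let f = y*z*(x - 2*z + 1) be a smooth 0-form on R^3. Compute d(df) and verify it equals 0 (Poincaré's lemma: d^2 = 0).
d(df) = 0

Step 1: df = sum_i (∂f/∂x_i) dx_i = (y*z) dx + (z*(x - 2*z + 1)) dy + (y*(x - 4*z + 1)) dz.
Step 2: Apply d again. Using the 1-form formula, the coefficient of dx ∧ dy in d(df) is ∂^2 f/∂x ∂y - ∂^2 f/∂y ∂x = (z) - (z) = 0 (equality of mixed partials for smooth f).
Similarly for dx ∧ dz and dy ∧ dz — all coefficients vanish. So d(df) = 0.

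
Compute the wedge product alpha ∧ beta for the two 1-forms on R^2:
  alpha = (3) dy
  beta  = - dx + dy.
alpha ∧ beta = (3) dx ∧ dy

Distribute the wedge, using dx_i ∧ dx_j = -dx_j ∧ dx_i and dx_i ∧ dx_i = 0. For each pair (i, j) with i < j, the coefficient of dx_i ∧ dx_j in alpha ∧ beta is (alpha_i * beta_j - alpha_j * beta_i). Collecting: alpha ∧ beta = (3) dx ∧ dy.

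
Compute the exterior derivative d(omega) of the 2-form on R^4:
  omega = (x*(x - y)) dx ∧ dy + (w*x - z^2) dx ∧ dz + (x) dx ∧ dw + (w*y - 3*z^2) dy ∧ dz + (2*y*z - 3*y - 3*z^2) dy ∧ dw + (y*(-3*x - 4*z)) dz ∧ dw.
d(omega) = (x - 3*y) dx ∧ dz ∧ dw + (-3*x - y + 2*z) dy ∧ dz ∧ dw

For a 2-form omega = sum_{i<j} g_{ij} dx_i ∧ dx_j, the exterior derivative is
  d(omega) = sum_{i<j} d(g_{ij}) ∧ dx_i ∧ dx_j = sum_{i<j, k} (∂g_{ij}/∂x_k) dx_k ∧ dx_i ∧ dx_j.
Expand each term, using dx_k ∧ dx_i ∧ dx_j = sgn(permutation) dx_{(a)} ∧ dx_{(b)} ∧ dx_{(c)} with (a < b < c) sorted:
  d(w*x - z^2) includes (∂/∂w)(w*x - z^2) dw = (x) dw, which multiplied by dx ∧ dz gives (x) dx ∧ dz ∧ dw
  d(w*y - 3*z^2) includes (∂/∂w)(w*y - 3*z^2) dw = (y) dw, which multiplied by dy ∧ dz gives (y) dy ∧ dz ∧ dw
  d(2*y*z - 3*y - 3*z^2) includes (∂/∂z)(2*y*z - 3*y - 3*z^2) dz = (2*y - 6*z) dz, which multiplied by dy ∧ dw gives (-2*y + 6*z) dy ∧ dz ∧ dw
  d(y*(-3*x - 4*z)) includes (∂/∂x)(y*(-3*x - 4*z)) dx = (-3*y) dx, which multiplied by dz ∧ dw gives (-3*y) dx ∧ dz ∧ dw
  d(y*(-3*x - 4*z)) includes (∂/∂y)(y*(-3*x - 4*z)) dy = (-3*x - 4*z) dy, which multiplied by dz ∧ dw gives (-3*x - 4*z) dy ∧ dz ∧ dw
Collecting like 3-forms: d(omega) = (x - 3*y) dx ∧ dz ∧ dw + (-3*x - y + 2*z) dy ∧ dz ∧ dw.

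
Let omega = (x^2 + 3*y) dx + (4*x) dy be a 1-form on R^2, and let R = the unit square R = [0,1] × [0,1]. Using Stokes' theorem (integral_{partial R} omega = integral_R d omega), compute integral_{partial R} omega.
integral_(partial R) omega = 1

Stokes: integral_partial_R omega = integral_R d omega with d omega = (∂Q/∂x - ∂P/∂y) dx ∧ dy.
  ∂Q/∂x = 4
  ∂P/∂y = 3
  integrand = ∂Q/∂x - ∂P/∂y = 1.
Integrating over R: integral_0^1 integral_0^1 (1) dx dy = 1.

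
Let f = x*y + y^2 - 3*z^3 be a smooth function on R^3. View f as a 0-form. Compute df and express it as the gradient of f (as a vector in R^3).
df = (y) dx + (x + 2*y) dy + (-9*z^2) dz; grad f = (y, x + 2*y, -9*z^2)

For a 0-form f, d f = (∂f/∂x) dx + (∂f/∂y) dy + (∂f/∂z) dz. The components of the vector representation are exactly the entries of grad f in Cartesian coordinates:
  ∂f/∂x = y
  ∂f/∂y = x + 2*y
  ∂f/∂z = -9*z^2.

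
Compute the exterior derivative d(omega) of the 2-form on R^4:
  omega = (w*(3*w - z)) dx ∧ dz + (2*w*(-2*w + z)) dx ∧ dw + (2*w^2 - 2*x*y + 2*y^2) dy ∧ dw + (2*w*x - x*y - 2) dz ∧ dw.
d(omega) = (6*w - y - z) dx ∧ dz ∧ dw + (-2*y) dx ∧ dy ∧ dw + (-x) dy ∧ dz ∧ dw

For a 2-form omega = sum_{i<j} g_{ij} dx_i ∧ dx_j, the exterior derivative is
  d(omega) = sum_{i<j} d(g_{ij}) ∧ dx_i ∧ dx_j = sum_{i<j, k} (∂g_{ij}/∂x_k) dx_k ∧ dx_i ∧ dx_j.
Expand each term, using dx_k ∧ dx_i ∧ dx_j = sgn(permutation) dx_{(a)} ∧ dx_{(b)} ∧ dx_{(c)} with (a < b < c) sorted:
  d(w*(3*w - z)) includes (∂/∂w)(w*(3*w - z)) dw = (6*w - z) dw, which multiplied by dx ∧ dz gives (6*w - z) dx ∧ dz ∧ dw
  d(2*w*(-2*w + z)) includes (∂/∂z)(2*w*(-2*w + z)) dz = (2*w) dz, which multiplied by dx ∧ dw gives (-2*w) dx ∧ dz ∧ dw
  d(2*w^2 - 2*x*y + 2*y^2) includes (∂/∂x)(2*w^2 - 2*x*y + 2*y^2) dx = (-2*y) dx, which multiplied by dy ∧ dw gives (-2*y) dx ∧ dy ∧ dw
  d(2*w*x - x*y - 2) includes (∂/∂x)(2*w*x - x*y - 2) dx = (2*w - y) dx, which multiplied by dz ∧ dw gives (2*w - y) dx ∧ dz ∧ dw
  d(2*w*x - x*y - 2) includes (∂/∂y)(2*w*x - x*y - 2) dy = (-x) dy, which multiplied by dz ∧ dw gives (-x) dy ∧ dz ∧ dw
Collecting like 3-forms: d(omega) = (6*w - y - z) dx ∧ dz ∧ dw + (-2*y) dx ∧ dy ∧ dw + (-x) dy ∧ dz ∧ dw.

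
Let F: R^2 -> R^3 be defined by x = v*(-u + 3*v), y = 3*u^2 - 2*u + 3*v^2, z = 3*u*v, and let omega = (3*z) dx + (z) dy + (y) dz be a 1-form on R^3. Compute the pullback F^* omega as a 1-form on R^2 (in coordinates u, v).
F^* omega = (3*v*(9*u^2 - 3*u*v - 4*u + 3*v^2)) du + (3*u*(3*u^2 - 3*u*v - 2*u + 27*v^2)) dv

Using F^*(f dg) = (f ∘ F) d(g ∘ F), substitute each coordinate x_i by F_i(u, v) in f_i, and replace dx_i by d F_i = (∂F_i/∂u) du + (∂F_i/∂v) dv.
  For the x component: f_1(F) = 9*u*v; d F_1 = (-v) du + (-u + 6*v) dv
  For the y component: f_2(F) = 3*u*v; d F_2 = (6*u - 2) du + (6*v) dv
  For the z component: f_3(F) = 3*u^2 - 2*u + 3*v^2; d F_3 = (3*v) du + (3*u) dv
Combining and collecting du, dv coefficients:
  coeff of du: 3*v*(9*u^2 - 3*u*v - 4*u + 3*v^2)
  coeff of dv: 3*u*(3*u^2 - 3*u*v - 2*u + 27*v^2)
F^* omega = (3*v*(9*u^2 - 3*u*v - 4*u + 3*v^2)) du + (3*u*(3*u^2 - 3*u*v - 2*u + 27*v^2)) dv.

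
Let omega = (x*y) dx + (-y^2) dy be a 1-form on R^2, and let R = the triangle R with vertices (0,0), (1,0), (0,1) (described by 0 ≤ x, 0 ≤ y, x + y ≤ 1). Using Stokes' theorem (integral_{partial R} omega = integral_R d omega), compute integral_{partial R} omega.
integral_(partial R) omega = -1/6

Stokes: integral_partial_R omega = integral_R d omega with d omega = (∂Q/∂x - ∂P/∂y) dx ∧ dy.
  ∂Q/∂x = 0
  ∂P/∂y = x
  integrand = ∂Q/∂x - ∂P/∂y = -x.
Integrating over R: integral_0^1 integral_0^{1-x} (-x) dy dx = -1/6.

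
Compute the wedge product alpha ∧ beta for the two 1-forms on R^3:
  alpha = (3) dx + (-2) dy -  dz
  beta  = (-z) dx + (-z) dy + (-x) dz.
alpha ∧ beta = (-5*z) dx ∧ dy + (-3*x - z) dx ∧ dz + (2*x - z) dy ∧ dz

Distribute the wedge, using dx_i ∧ dx_j = -dx_j ∧ dx_i and dx_i ∧ dx_i = 0. For each pair (i, j) with i < j, the coefficient of dx_i ∧ dx_j in alpha ∧ beta is (alpha_i * beta_j - alpha_j * beta_i). Collecting: alpha ∧ beta = (-5*z) dx ∧ dy + (-3*x - z) dx ∧ dz + (2*x - z) dy ∧ dz.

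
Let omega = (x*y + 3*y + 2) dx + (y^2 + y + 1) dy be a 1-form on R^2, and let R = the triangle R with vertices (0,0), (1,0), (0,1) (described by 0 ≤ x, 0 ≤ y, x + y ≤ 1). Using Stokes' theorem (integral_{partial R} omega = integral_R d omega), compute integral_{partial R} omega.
integral_(partial R) omega = -5/3

Stokes: integral_partial_R omega = integral_R d omega with d omega = (∂Q/∂x - ∂P/∂y) dx ∧ dy.
  ∂Q/∂x = 0
  ∂P/∂y = x + 3
  integrand = ∂Q/∂x - ∂P/∂y = -x - 3.
Integrating over R: integral_0^1 integral_0^{1-x} (-x - 3) dy dx = -5/3.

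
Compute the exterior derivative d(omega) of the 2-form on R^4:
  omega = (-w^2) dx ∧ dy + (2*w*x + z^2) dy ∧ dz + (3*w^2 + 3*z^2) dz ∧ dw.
d(omega) = (-2*w) dx ∧ dy ∧ dw + (2*w) dx ∧ dy ∧ dz + (2*x) dy ∧ dz ∧ dw

For a 2-form omega = sum_{i<j} g_{ij} dx_i ∧ dx_j, the exterior derivative is
  d(omega) = sum_{i<j} d(g_{ij}) ∧ dx_i ∧ dx_j = sum_{i<j, k} (∂g_{ij}/∂x_k) dx_k ∧ dx_i ∧ dx_j.
Expand each term, using dx_k ∧ dx_i ∧ dx_j = sgn(permutation) dx_{(a)} ∧ dx_{(b)} ∧ dx_{(c)} with (a < b < c) sorted:
  d(-w^2) includes (∂/∂w)(-w^2) dw = (-2*w) dw, which multiplied by dx ∧ dy gives (-2*w) dx ∧ dy ∧ dw
  d(2*w*x + z^2) includes (∂/∂x)(2*w*x + z^2) dx = (2*w) dx, which multiplied by dy ∧ dz gives (2*w) dx ∧ dy ∧ dz
  d(2*w*x + z^2) includes (∂/∂w)(2*w*x + z^2) dw = (2*x) dw, which multiplied by dy ∧ dz gives (2*x) dy ∧ dz ∧ dw
Collecting like 3-forms: d(omega) = (-2*w) dx ∧ dy ∧ dw + (2*w) dx ∧ dy ∧ dz + (2*x) dy ∧ dz ∧ dw.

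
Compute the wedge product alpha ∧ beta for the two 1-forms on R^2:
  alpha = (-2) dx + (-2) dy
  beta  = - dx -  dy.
alpha ∧ beta = 0

Distribute the wedge, using dx_i ∧ dx_j = -dx_j ∧ dx_i and dx_i ∧ dx_i = 0. For each pair (i, j) with i < j, the coefficient of dx_i ∧ dx_j in alpha ∧ beta is (alpha_i * beta_j - alpha_j * beta_i). Collecting: alpha ∧ beta = 0.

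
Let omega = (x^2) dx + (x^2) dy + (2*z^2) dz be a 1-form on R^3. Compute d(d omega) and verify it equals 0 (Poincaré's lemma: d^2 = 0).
d(d omega) = 0

Step 1: d omega = sum_{i<j} (∂f_j/∂x_i - ∂f_i/∂x_j) dx_i ∧ dx_j:
  coeff of dx ∧ dy: 2*x
  coeff of dx ∧ dz: 0
  coeff of dy ∧ dz: 0
Step 2: Apply d again to each 2-form coefficient. The only possible 3-form in R^3 is dx ∧ dy ∧ dz, with coefficient
  ∂(coeff of dy∧dz)/∂x - ∂(coeff of dx∧dz)/∂y + ∂(coeff of dx∧dy)/∂z
  = ∂/∂x (0) - ∂/∂y (0) + ∂/∂z (2*x).
Each of these terms simplifies to sums of mixed partials that cancel in pairs. The result is 0 (by equality of mixed partials for smooth functions — Schwarz / Clairaut).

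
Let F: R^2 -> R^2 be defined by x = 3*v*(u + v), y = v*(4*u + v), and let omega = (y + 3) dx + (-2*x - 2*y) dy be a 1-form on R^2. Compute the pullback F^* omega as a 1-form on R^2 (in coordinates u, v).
F^* omega = (v*(-44*u*v - 29*v^2 + 9)) du + (-44*u^2*v - 33*u*v^2 + 9*u - 10*v^3 + 18*v) dv

Using F^*(f dg) = (f ∘ F) d(g ∘ F), substitute each coordinate x_i by F_i(u, v) in f_i, and replace dx_i by d F_i = (∂F_i/∂u) du + (∂F_i/∂v) dv.
  For the x component: f_1(F) = 4*u*v + v^2 + 3; d F_1 = (3*v) du + (3*u + 6*v) dv
  For the y component: f_2(F) = 2*v*(-7*u - 4*v); d F_2 = (4*v) du + (4*u + 2*v) dv
Combining and collecting du, dv coefficients:
  coeff of du: v*(-44*u*v - 29*v^2 + 9)
  coeff of dv: -44*u^2*v - 33*u*v^2 + 9*u - 10*v^3 + 18*v
F^* omega = (v*(-44*u*v - 29*v^2 + 9)) du + (-44*u^2*v - 33*u*v^2 + 9*u - 10*v^3 + 18*v) dv.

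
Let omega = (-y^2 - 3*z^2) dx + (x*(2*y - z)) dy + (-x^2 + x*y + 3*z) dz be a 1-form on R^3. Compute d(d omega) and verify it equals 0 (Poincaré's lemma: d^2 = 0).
d(d omega) = 0

Step 1: d omega = sum_{i<j} (∂f_j/∂x_i - ∂f_i/∂x_j) dx_i ∧ dx_j:
  coeff of dx ∧ dy: 4*y - z
  coeff of dx ∧ dz: -2*x + y + 6*z
  coeff of dy ∧ dz: 2*x
Step 2: Apply d again to each 2-form coefficient. The only possible 3-form in R^3 is dx ∧ dy ∧ dz, with coefficient
  ∂(coeff of dy∧dz)/∂x - ∂(coeff of dx∧dz)/∂y + ∂(coeff of dx∧dy)/∂z
  = ∂/∂x (2*x) - ∂/∂y (-2*x + y + 6*z) + ∂/∂z (4*y - z).
Each of these terms simplifies to sums of mixed partials that cancel in pairs. The result is 0 (by equality of mixed partials for smooth functions — Schwarz / Clairaut).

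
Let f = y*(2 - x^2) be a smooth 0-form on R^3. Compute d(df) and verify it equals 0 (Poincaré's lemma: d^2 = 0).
d(df) = 0

Step 1: df = sum_i (∂f/∂x_i) dx_i = (-2*x*y) dx + (2 - x^2) dy + (0) dz.
Step 2: Apply d again. Using the 1-form formula, the coefficient of dx ∧ dy in d(df) is ∂^2 f/∂x ∂y - ∂^2 f/∂y ∂x = (-2*x) - (-2*x) = 0 (equality of mixed partials for smooth f).
Similarly for dx ∧ dz and dy ∧ dz — all coefficients vanish. So d(df) = 0.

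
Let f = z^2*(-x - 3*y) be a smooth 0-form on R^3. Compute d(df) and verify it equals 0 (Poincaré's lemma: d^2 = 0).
d(df) = 0

Step 1: df = sum_i (∂f/∂x_i) dx_i = (-z^2) dx + (-3*z^2) dy + (2*z*(-x - 3*y)) dz.
Step 2: Apply d again. Using the 1-form formula, the coefficient of dx ∧ dy in d(df) is ∂^2 f/∂x ∂y - ∂^2 f/∂y ∂x = (0) - (0) = 0 (equality of mixed partials for smooth f).
Similarly for dx ∧ dz and dy ∧ dz — all coefficients vanish. So d(df) = 0.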